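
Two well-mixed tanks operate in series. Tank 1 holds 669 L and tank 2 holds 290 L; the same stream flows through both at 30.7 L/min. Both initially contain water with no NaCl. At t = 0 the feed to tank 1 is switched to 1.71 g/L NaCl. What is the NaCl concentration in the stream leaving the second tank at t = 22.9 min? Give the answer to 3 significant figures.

0.771 g/L

Species balance on tank i: dCᵢ/dt = (Cᵢ₋₁ − Cᵢ)/τᵢ with τᵢ = Vᵢ/Q.
τ₁ = 669/30.7 = 21.792 min; τ₂ = 290/30.7 = 9.4463 min.
Solving the cascade with C₁(0)=C₂(0)=0 gives C₂(t) = C_in[1 − (τ₁ e^(−t/τ₁) − τ₂ e^(−t/τ₂))/(τ₁ − τ₂)].
At t = 22.9: e^(−t/τ₁) = 0.34963, e^(−t/τ₂) = 0.088545.
C₂ = 1.71·[1 − (21.792·0.34963 − 9.4463·0.088545)/(12.345)] = 1.71·0.45059 = 0.77050 g/L.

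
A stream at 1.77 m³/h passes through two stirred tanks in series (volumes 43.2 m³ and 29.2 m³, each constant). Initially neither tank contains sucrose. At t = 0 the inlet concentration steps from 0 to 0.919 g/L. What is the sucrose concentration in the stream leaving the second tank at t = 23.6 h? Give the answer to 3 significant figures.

Time constants: τᵢ = Vᵢ/Q for each well-mixed tank.
τ₁ = 43.2/1.77 = 24.407 h; τ₂ = 29.2/1.77 = 16.497 h.
Solving the cascade with C₁(0)=C₂(0)=0 gives C₂(t) = C_in[1 − (τ₁ e^(−t/τ₁) − τ₂ e^(−t/τ₂))/(τ₁ − τ₂)].
At t = 23.6: e^(−t/τ₁) = 0.38024, e^(−t/τ₂) = 0.23918.
C₂ = 0.919·[1 − (24.407·0.38024 − 16.497·0.23918)/(7.9096)] = 0.919·0.32553 = 0.29917 g/L.

0.299 g/L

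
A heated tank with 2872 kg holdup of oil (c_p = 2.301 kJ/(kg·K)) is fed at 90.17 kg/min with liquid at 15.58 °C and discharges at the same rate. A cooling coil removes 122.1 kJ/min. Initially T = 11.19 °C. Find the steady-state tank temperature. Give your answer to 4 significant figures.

14.99 °C

Heat balance on the well-mixed liquid: M c_p dT/dt = ṁ c_p (T_in − T) − 122.1.
At steady state dT/dt = 0 ⇒ T_ss = T_in − Q̇/(ṁ c_p) = 15.58 − 122.1/(90.17·2.301) = 14.9915 °C.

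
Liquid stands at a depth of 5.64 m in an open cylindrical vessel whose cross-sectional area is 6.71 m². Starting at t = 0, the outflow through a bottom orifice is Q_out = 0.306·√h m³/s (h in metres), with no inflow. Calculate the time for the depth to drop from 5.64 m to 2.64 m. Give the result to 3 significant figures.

Volume balance on the tank: A dh/dt = −0.306 √h.
This is separable: 2 d(√h)/dt = −0.306/A, so √h = √h₀ − (0.306/(2A)) t.
t = 2A(√h₀ − √h)/0.306 = 2·6.71·(√5.64 − √2.64)/0.306
  = 13.420 × (2.3749 − 1.6248) / 0.306 = 32.895 s.

32.9 s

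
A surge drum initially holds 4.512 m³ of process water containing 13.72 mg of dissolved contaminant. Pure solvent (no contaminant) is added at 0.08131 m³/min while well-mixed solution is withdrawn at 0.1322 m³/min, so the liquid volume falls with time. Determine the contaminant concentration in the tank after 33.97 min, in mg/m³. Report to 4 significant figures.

Let m(t) be the amount of contaminant. Volume: V(t) = V₀ + (Q_in − Q_out) t = 4.512 − 0.0508900 t; V(33.97) = 2.78327 m³.
Solute balance: dm/dt = 0 − Q_out C = −Q_out m/V(t).
dm/m = −Q_out dt/(V₀ − 0.0508900 t); integrating gives ln(m/m₀) = −(Q_out/(Q_in−Q_out)) ln(V/V₀).
m = m₀ (V₀/V)^(Q_out/(Q_in−Q_out)) = 13.72 × (4.512/2.78327)^(-2.59776) = 3.91117 mg.
C = m/V = 3.91117/2.78327 = 1.40525 mg/m³.

1.405 mg/m³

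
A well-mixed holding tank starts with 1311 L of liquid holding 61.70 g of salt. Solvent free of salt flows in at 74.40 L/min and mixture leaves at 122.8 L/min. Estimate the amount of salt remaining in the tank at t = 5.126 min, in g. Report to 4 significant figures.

Let m(t) be the amount of salt. Volume: V(t) = V₀ + (Q_in − Q_out) t = 1311 − 48.4000 t; V(5.126) = 1062.90 L.
Species balance (pure solvent in): dm/dt = −Q_out · m/V(t).
dm/m = −Q_out dt/(V₀ − 48.4000 t); integrating gives ln(m/m₀) = −(Q_out/(Q_in−Q_out)) ln(V/V₀).
m = m₀ (V₀/V)^(Q_out/(Q_in−Q_out)) = 61.70 × (1311/1062.90)^(-2.53719) = 36.2345 g.

36.23 g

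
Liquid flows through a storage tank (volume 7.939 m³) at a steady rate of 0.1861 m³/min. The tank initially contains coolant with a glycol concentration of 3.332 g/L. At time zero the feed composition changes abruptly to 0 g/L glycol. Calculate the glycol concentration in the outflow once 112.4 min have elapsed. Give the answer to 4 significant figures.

0.2390 g/L

Unsteady species balance (constant V, well mixed): V dC/dt = Q(C_in − C).
So dC/dt = (C_in − C)/τ with τ = V/Q = 7.939/0.1861 = 42.6599 min.
Solution: C(t) = C_in + (C₀ − C_in) e^(−t/τ).
C(112.4) = 0 + (3.332 − 0)·e^(−112.4/42.6599) = 0 + (3.33200)·0.0717337 = 0.239017 g/L.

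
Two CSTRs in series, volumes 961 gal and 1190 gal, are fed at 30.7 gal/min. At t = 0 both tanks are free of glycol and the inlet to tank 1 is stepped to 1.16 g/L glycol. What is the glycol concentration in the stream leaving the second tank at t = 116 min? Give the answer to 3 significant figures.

Species balance on tank i: dCᵢ/dt = (Cᵢ₋₁ − Cᵢ)/τᵢ with τᵢ = Vᵢ/Q.
τ₁ = 961/30.7 = 31.303 min; τ₂ = 1190/30.7 = 38.762 min.
Tank 1: C₁ = C_in(1 − e^(−t/τ₁)). Tank 2 (τ₁ ≠ τ₂): C₂ = C_in[1 − (τ₁ e^(−t/τ₁) − τ₂ e^(−t/τ₂))/(τ₁ − τ₂)].
At t = 116: e^(−t/τ₁) = 0.024582, e^(−t/τ₂) = 0.050157.
C₂ = 1.16·[1 − (31.303·0.024582 − 38.762·0.050157)/(-7.4593)] = 1.16·0.84252 = 0.97732 g/L.

0.977 g/L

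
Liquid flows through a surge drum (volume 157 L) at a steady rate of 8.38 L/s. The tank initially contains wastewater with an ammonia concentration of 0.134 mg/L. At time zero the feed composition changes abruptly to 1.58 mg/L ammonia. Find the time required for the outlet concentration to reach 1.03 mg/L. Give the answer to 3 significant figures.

18.1 s

Transient balance on the dissolved component: V dC/dt = Q(C_in − C), so τ = V/Q = 18.735 s.
C(t) = C_in + (C₀ − C_in) e^(−t/τ). Set C = 1.03 and solve for t:
e^(−t/τ) = (C − C_in)/(C₀ − C_in) = (1.03 − 1.58)/(0.134 − 1.58) = 0.38036
t = −τ ln(…) = 18.735 × 0.96664 = 18.110 s.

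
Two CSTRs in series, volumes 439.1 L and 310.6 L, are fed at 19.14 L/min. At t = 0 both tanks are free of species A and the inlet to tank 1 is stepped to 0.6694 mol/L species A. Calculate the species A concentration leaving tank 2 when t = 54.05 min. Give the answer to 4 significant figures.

0.5104 mol/L

Each tank obeys Vᵢ dCᵢ/dt = Q(Cᵢ₋₁ − Cᵢ), so τᵢ = Vᵢ/Q.
τ₁ = 439.1/19.14 = 22.9415 min; τ₂ = 310.6/19.14 = 16.2278 min.
Solving the cascade with C₁(0)=C₂(0)=0 gives C₂(t) = C_in[1 − (τ₁ e^(−t/τ₁) − τ₂ e^(−t/τ₂))/(τ₁ − τ₂)].
At t = 54.05: e^(−t/τ₁) = 0.0947992, e^(−t/τ₂) = 0.0357679.
C₂ = 0.6694·[1 − (22.9415·0.0947992 − 16.2278·0.0357679)/(6.71369)] = 0.6694·0.762515 = 0.510427 mol/L.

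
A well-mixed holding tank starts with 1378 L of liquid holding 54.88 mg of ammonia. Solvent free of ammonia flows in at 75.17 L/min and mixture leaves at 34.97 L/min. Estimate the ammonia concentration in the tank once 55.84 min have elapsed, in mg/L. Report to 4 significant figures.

Let m(t) be the amount of ammonia. Volume: V(t) = V₀ + (Q_in − Q_out) t = 1378 + 40.2000 t; V(55.84) = 3622.77 L.
No ammonia enters, so dm/dt = −Q_out · (m/V).
dm/m = −Q_out dt/(V₀ + 40.2000 t); integrating gives ln(m/m₀) = −(Q_out/(Q_in−Q_out)) ln(V/V₀).
m = m₀ (V₀/V)^(Q_out/(Q_in−Q_out)) = 54.88 × (1378/3622.77)^(0.869900) = 23.6721 mg.
C = m/V = 23.6721/3622.77 = 0.00653427 mg/L.

0.006534 mg/L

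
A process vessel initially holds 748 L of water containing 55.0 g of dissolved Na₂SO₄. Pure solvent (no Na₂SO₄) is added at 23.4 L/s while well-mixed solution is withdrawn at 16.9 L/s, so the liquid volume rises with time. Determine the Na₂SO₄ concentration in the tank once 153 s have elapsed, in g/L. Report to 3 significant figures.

0.00350 g/L

Total volume: dV/dt = Q_in − Q_out = 6.5000 L/s, so V(t) = 748 + 6.5000 t and V(153) = 1742.5 L.
No Na₂SO₄ enters, so dm/dt = −Q_out · (m/V).
dm/m = −Q_out dt/(V₀ + 6.5000 t); integrating gives ln(m/m₀) = −(Q_out/(Q_in−Q_out)) ln(V/V₀).
m = m₀ (V₀/V)^(Q_out/(Q_in−Q_out)) = 55.0 × (748/1742.5)^(2.6000) = 6.1018 g.
C = m/V = 6.1018/1742.5 = 0.0035017 g/L.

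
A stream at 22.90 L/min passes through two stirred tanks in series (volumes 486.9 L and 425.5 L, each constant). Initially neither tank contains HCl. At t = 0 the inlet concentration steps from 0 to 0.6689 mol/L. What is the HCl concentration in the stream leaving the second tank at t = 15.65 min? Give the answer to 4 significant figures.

0.1248 mol/L

Each tank obeys Vᵢ dCᵢ/dt = Q(Cᵢ₋₁ − Cᵢ), so τᵢ = Vᵢ/Q.
τ₁ = 486.9/22.90 = 21.2620 min; τ₂ = 425.5/22.90 = 18.5808 min.
Solving the cascade with C₁(0)=C₂(0)=0 gives C₂(t) = C_in[1 − (τ₁ e^(−t/τ₁) − τ₂ e^(−t/τ₂))/(τ₁ − τ₂)].
At t = 15.65: e^(−t/τ₁) = 0.479000, e^(−t/τ₂) = 0.430733.
C₂ = 0.6689·[1 − (21.2620·0.479000 − 18.5808·0.430733)/(2.68122)] = 0.6689·0.186508 = 0.124755 mol/L.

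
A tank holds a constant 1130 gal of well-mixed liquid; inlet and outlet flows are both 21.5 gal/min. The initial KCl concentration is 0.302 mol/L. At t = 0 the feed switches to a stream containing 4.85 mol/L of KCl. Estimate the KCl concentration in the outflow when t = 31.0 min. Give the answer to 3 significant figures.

2.33 mol/L

Mass balance on the solute (V constant): V dC/dt = Q(C_in − C).
Time constant τ = V/Q = 1130/21.5 = 52.558 min.
This is linear first-order; C(t) = C_in + (C₀ − C_in) e^(−t/τ).
C(31.0) = 4.85 + (0.302 − 4.85)·e^(−31.0/52.558) = 4.85 + (-4.5480)·0.55443 = 2.3285 mol/L.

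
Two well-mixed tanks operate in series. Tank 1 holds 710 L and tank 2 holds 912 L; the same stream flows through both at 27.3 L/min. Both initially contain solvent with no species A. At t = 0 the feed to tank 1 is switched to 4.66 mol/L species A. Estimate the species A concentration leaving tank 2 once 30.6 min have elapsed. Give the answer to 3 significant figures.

Each tank obeys Vᵢ dCᵢ/dt = Q(Cᵢ₋₁ − Cᵢ), so τᵢ = Vᵢ/Q.
τ₁ = 710/27.3 = 26.007 min; τ₂ = 912/27.3 = 33.407 min.
Tank 1: C₁ = C_in(1 − e^(−t/τ₁)). Tank 2 (τ₁ ≠ τ₂): C₂ = C_in[1 − (τ₁ e^(−t/τ₁) − τ₂ e^(−t/τ₂))/(τ₁ − τ₂)].
At t = 30.6: e^(−t/τ₁) = 0.30833, e^(−t/τ₂) = 0.40012.
C₂ = 4.66·[1 − (26.007·0.30833 − 33.407·0.40012)/(-7.3993)] = 4.66·0.27724 = 1.2919 mol/L.

1.29 mol/L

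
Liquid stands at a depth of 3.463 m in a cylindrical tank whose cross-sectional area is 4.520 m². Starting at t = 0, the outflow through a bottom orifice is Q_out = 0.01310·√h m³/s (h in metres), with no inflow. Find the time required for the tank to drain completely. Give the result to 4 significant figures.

A dh/dt = −Q_out = −0.01310 √h.
Separate and integrate: 2(√h − √h₀) = −(0.01310/A) t.
Tank is empty when √h = 0: t_empty = 2A√h₀/0.01310.
t_empty = 2·4.520·√3.463/0.01310 = 9.04000·1.86091/0.01310 = 1284.17 s.

1284 s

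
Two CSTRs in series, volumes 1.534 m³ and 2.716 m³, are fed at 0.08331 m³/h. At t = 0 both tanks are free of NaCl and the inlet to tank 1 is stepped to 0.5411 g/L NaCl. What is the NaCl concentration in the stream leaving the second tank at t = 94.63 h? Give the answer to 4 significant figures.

0.4770 g/L

Time constants: τᵢ = Vᵢ/Q for each well-mixed tank.
τ₁ = 1.534/0.08331 = 18.4132 h; τ₂ = 2.716/0.08331 = 32.6011 h.
Solving the cascade with C₁(0)=C₂(0)=0 gives C₂(t) = C_in[1 − (τ₁ e^(−t/τ₁) − τ₂ e^(−t/τ₂))/(τ₁ − τ₂)].
At t = 94.63: e^(−t/τ₁) = 0.00586202, e^(−t/τ₂) = 0.0548770.
C₂ = 0.5411·[1 − (18.4132·0.00586202 − 32.6011·0.0548770)/(-14.1880)] = 0.5411·0.881511 = 0.476986 g/L.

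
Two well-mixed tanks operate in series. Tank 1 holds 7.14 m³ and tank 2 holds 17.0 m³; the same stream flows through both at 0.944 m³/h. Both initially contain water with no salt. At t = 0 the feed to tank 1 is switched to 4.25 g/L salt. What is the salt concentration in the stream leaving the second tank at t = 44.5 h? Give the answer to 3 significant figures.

Species balance on tank i: dCᵢ/dt = (Cᵢ₋₁ − Cᵢ)/τᵢ with τᵢ = Vᵢ/Q.
τ₁ = 7.14/0.944 = 7.5636 h; τ₂ = 17.0/0.944 = 18.008 h.
Tank 1: C₁ = C_in(1 − e^(−t/τ₁)). Tank 2 (τ₁ ≠ τ₂): C₂ = C_in[1 − (τ₁ e^(−t/τ₁) − τ₂ e^(−t/τ₂))/(τ₁ − τ₂)].
At t = 44.5: e^(−t/τ₁) = 0.0027851, e^(−t/τ₂) = 0.084495.
C₂ = 4.25·[1 − (7.5636·0.0027851 − 18.008·0.084495)/(-10.445)] = 4.25·0.85634 = 3.6394 g/L.

3.64 g/L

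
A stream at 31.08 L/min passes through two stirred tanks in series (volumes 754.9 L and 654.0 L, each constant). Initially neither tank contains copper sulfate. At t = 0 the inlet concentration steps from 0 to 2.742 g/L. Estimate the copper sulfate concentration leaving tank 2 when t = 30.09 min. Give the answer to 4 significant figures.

Species balance on tank i: dCᵢ/dt = (Cᵢ₋₁ − Cᵢ)/τᵢ with τᵢ = Vᵢ/Q.
τ₁ = 754.9/31.08 = 24.2889 min; τ₂ = 654.0/31.08 = 21.0425 min.
Tank 1: C₁ = C_in(1 − e^(−t/τ₁)). Tank 2 (τ₁ ≠ τ₂): C₂ = C_in[1 − (τ₁ e^(−t/τ₁) − τ₂ e^(−t/τ₂))/(τ₁ − τ₂)].
At t = 30.09: e^(−t/τ₁) = 0.289721, e^(−t/τ₂) = 0.239317.
C₂ = 2.742·[1 − (24.2889·0.289721 − 21.0425·0.239317)/(3.24646)] = 2.742·0.383577 = 1.05177 g/L.

1.052 g/L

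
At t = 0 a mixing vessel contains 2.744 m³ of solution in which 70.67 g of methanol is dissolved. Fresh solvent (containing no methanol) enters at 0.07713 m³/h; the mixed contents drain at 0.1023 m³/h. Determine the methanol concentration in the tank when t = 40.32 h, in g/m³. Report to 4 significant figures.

Let m(t) be the amount of methanol. Volume: V(t) = V₀ + (Q_in − Q_out) t = 2.744 − 0.0251700 t; V(40.32) = 1.72915 m³.
Solute balance: dm/dt = 0 − Q_out C = −Q_out m/V(t).
dm/m = −Q_out dt/(V₀ − 0.0251700 t); integrating gives ln(m/m₀) = −(Q_out/(Q_in−Q_out)) ln(V/V₀).
m = m₀ (V₀/V)^(Q_out/(Q_in−Q_out)) = 70.67 × (2.744/1.72915)^(-4.06436) = 10.8173 g.
C = m/V = 10.8173/1.72915 = 6.25584 g/m³.

6.256 g/m³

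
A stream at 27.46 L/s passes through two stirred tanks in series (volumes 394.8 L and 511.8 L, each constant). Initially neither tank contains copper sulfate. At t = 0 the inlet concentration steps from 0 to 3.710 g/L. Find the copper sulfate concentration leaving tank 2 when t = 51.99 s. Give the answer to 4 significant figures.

3.049 g/L

Each tank obeys Vᵢ dCᵢ/dt = Q(Cᵢ₋₁ − Cᵢ), so τᵢ = Vᵢ/Q.
τ₁ = 394.8/27.46 = 14.3773 s; τ₂ = 511.8/27.46 = 18.6380 s.
Tank 1: C₁ = C_in(1 − e^(−t/τ₁)). Tank 2 (τ₁ ≠ τ₂): C₂ = C_in[1 − (τ₁ e^(−t/τ₁) − τ₂ e^(−t/τ₂))/(τ₁ − τ₂)].
At t = 51.99: e^(−t/τ₁) = 0.0268867, e^(−t/τ₂) = 0.0614544.
C₂ = 3.710·[1 − (14.3773·0.0268867 − 18.6380·0.0614544)/(-4.26074)] = 3.710·0.821902 = 3.04926 g/L.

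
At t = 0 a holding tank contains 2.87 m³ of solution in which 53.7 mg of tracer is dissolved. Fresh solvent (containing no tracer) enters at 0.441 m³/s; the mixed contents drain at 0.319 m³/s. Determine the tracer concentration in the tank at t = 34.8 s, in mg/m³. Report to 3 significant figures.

Let m(t) be the amount of tracer. Volume: V(t) = V₀ + (Q_in − Q_out) t = 2.87 + 0.12200 t; V(34.8) = 7.1156 m³.
No tracer enters, so dm/dt = −Q_out · (m/V).
Separate: dm/m = −Q_out dt/V(t) ⇒ ln(m/m₀) = −(Q_out/(Q_in−Q_out)) ln(V/V₀).
m = m₀ (V₀/V)^(Q_out/(Q_in−Q_out)) = 53.7 × (2.87/7.1156)^(2.6148) = 4.9992 mg.
C = m/V = 4.9992/7.1156 = 0.70257 mg/m³.

0.703 mg/m³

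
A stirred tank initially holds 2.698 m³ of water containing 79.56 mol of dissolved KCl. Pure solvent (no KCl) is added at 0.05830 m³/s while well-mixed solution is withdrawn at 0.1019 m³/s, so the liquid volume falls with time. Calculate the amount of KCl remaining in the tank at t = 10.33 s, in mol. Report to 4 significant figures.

51.92 mol

Total volume: dV/dt = Q_in − Q_out = -0.0436000 m³/s, so V(t) = 2.698 − 0.0436000 t and V(10.33) = 2.24761 m³.
Solute balance: dm/dt = 0 − Q_out C = −Q_out m/V(t).
Separate: dm/m = −Q_out dt/V(t) ⇒ ln(m/m₀) = −(Q_out/(Q_in−Q_out)) ln(V/V₀).
m = m₀ (V₀/V)^(Q_out/(Q_in−Q_out)) = 79.56 × (2.698/2.24761)^(-2.33716) = 51.9171 mol.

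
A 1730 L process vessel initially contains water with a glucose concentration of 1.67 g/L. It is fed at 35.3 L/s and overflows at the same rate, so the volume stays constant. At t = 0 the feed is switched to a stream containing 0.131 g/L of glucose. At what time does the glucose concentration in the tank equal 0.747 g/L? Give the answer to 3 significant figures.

44.9 s

Species balance: V dC/dt = Q(C_in − C) ⇒ τ = V/Q = 49.008 s.
C(t) = C_in + (C₀ − C_in) e^(−t/τ). Set C = 0.747 and solve for t:
e^(−t/τ) = (C − C_in)/(C₀ − C_in) = (0.747 − 0.131)/(1.67 − 0.131) = 0.40026
t = −τ ln(…) = 49.008 × 0.91564 = 44.874 s.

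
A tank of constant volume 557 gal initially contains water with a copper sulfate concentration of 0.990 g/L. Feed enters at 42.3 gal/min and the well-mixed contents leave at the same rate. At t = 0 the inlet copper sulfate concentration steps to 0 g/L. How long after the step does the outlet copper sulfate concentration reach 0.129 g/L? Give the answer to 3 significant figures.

Species balance: V dC/dt = Q(C_in − C) ⇒ τ = V/Q = 13.168 min.
C(t) = C_in + (C₀ − C_in) e^(−t/τ). Set C = 0.129 and solve for t:
e^(−t/τ) = (C − C_in)/(C₀ − C_in) = (0.129 − 0)/(0.990 − 0) = 0.13030
t = −τ ln(…) = 13.168 × 2.0379 = 26.835 min.

26.8 min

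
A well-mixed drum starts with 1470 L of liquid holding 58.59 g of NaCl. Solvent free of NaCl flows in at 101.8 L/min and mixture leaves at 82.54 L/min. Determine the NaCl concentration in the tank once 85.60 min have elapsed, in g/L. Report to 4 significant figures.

Let m(t) be the amount of NaCl. Volume: V(t) = V₀ + (Q_in − Q_out) t = 1470 + 19.2600 t; V(85.60) = 3118.66 L.
Solute balance: dm/dt = 0 − Q_out C = −Q_out m/V(t).
dm/m = −Q_out dt/(V₀ + 19.2600 t); integrating gives ln(m/m₀) = −(Q_out/(Q_in−Q_out)) ln(V/V₀).
m = m₀ (V₀/V)^(Q_out/(Q_in−Q_out)) = 58.59 × (1470/3118.66)^(4.28557) = 2.33315 g.
C = m/V = 2.33315/3118.66 = 0.000748127 g/L.

0.0007481 g/L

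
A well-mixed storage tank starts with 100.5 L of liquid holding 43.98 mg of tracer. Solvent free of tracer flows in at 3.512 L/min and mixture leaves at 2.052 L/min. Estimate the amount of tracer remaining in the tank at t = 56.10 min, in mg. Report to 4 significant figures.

19.03 mg

Total volume: dV/dt = Q_in − Q_out = 1.46000 L/min, so V(t) = 100.5 + 1.46000 t and V(56.10) = 182.406 L.
Solute balance: dm/dt = 0 − Q_out C = −Q_out m/V(t).
dm/m = −Q_out dt/(V₀ + 1.46000 t); integrating gives ln(m/m₀) = −(Q_out/(Q_in−Q_out)) ln(V/V₀).
m = m₀ (V₀/V)^(Q_out/(Q_in−Q_out)) = 43.98 × (100.5/182.406)^(1.40548) = 19.0289 mg.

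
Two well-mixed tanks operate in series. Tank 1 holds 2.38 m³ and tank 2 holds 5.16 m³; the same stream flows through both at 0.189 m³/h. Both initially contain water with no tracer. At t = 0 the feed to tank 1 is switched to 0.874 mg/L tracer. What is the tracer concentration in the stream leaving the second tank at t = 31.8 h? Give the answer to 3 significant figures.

Each tank obeys Vᵢ dCᵢ/dt = Q(Cᵢ₋₁ − Cᵢ), so τᵢ = Vᵢ/Q.
τ₁ = 2.38/0.189 = 12.593 h; τ₂ = 5.16/0.189 = 27.302 h.
Solving the cascade with C₁(0)=C₂(0)=0 gives C₂(t) = C_in[1 − (τ₁ e^(−t/τ₁) − τ₂ e^(−t/τ₂))/(τ₁ − τ₂)].
At t = 31.8: e^(−t/τ₁) = 0.080035, e^(−t/τ₂) = 0.31200.
C₂ = 0.874·[1 − (12.593·0.080035 − 27.302·0.31200)/(-14.709)] = 0.874·0.48942 = 0.42775 mg/L.

0.428 mg/L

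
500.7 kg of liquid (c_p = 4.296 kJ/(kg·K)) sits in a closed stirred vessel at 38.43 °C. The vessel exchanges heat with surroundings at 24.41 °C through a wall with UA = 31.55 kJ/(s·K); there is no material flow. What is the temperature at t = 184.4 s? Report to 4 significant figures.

Lumped-capacitance energy balance: M c_p dT/dt = UA(T_amb − T).
dT/dt = (T_ss − T)/τ with T_ss = T_amb = 24.4100 °C, τ = M c_p/UA = 500.7·4.296/31.55 = 68.1777 s.
T approaches T_ss exponentially: T(t) = T_ss + (T₀ − T_ss) e^(−t/τ).
T(184.4) = 24.4100 + (14.0200)·0.0668907 = 25.3478 °C.

25.35 °C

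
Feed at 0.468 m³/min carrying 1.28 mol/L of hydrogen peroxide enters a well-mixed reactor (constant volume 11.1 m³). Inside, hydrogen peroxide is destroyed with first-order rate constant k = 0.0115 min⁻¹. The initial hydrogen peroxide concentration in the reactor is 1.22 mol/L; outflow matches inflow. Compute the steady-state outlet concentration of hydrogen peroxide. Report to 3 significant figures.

1.01 mol/L

Species balance: V dC/dt = Q C_in − Q C − k V C.
At steady state: 0 = Q C_in − (Q + kV) C_ss, so C_ss = Q C_in/(Q + kV).
C_ss = 0.468·1.28/(0.468 + 0.0115·11.1) = 0.59904/0.59565 = 1.0057 mol/L.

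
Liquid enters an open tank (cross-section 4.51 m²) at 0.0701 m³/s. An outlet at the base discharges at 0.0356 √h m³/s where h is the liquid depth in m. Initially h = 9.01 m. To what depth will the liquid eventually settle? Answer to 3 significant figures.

Volume balance on the tank: A dh/dt = Q_in − 0.0356 √h. At steady state dh/dt = 0:
Q_in = 0.0356 √h_ss ⇒ √h_ss = 0.0701/0.0356 = 1.9691.
h_ss = 1.9691² = 3.8774 m. (Since h₀ = 9.01 m > h_ss, the level will fall toward this value.)

3.88 m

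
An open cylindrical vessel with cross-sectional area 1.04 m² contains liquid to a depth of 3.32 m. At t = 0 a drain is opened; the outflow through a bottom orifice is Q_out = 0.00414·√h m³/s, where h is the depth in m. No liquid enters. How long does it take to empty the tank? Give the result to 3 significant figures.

915 s

Unsteady balance on liquid volume: A dh/dt = −0.00414 √h.
Separate and integrate: 2(√h − √h₀) = −(0.00414/A) t.
Set h = 0: 2√h₀ = (0.00414/A) t_empty ⇒ t_empty = 2A√h₀/0.00414.
t_empty = 2·1.04·√3.32/0.00414 = 2.0800·1.8221/0.00414 = 915.44 s.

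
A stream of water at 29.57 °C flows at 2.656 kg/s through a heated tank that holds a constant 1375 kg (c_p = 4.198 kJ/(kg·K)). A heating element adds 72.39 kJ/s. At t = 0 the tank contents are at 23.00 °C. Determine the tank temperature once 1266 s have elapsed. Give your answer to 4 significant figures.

34.93 °C

Unsteady energy balance on the tank contents: M c_p dT/dt = ṁ c_p (T_in − T) + 72.39.
τ = M/ṁ = 517.696 s; T_ss = T_in + Q̇/(ṁ c_p) = 29.57 + 72.39/(2.656·4.198) = 36.0624 °C.
This is linear first-order; T(t) = T_ss + (T₀ − T_ss) e^(−t/τ).
T(1266) = 36.0624 + (-13.0624)·e^(−1266/517.696) = 36.0624 + (-13.0624)·0.0866870 = 34.9301 °C.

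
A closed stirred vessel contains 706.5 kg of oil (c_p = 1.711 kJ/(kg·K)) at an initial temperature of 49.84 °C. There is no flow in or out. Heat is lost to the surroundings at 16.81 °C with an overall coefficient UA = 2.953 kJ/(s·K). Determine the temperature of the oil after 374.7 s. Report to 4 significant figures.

30.03 °C

Lumped-capacitance energy balance: M c_p dT/dt = UA(T_amb − T).
dT/dt = (T_ss − T)/τ with T_ss = T_amb = 16.8100 °C, τ = M c_p/UA = 706.5·1.711/2.953 = 409.354 s.
This is linear first-order; T(t) = T_ss + (T₀ − T_ss) e^(−t/τ).
T(374.7) = 16.8100 + (33.0300)·0.400378 = 30.0345 °C.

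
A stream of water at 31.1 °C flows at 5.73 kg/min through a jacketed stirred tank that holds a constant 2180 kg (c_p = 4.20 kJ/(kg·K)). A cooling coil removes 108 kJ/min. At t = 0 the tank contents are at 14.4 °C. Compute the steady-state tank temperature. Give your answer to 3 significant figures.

First-law balance (no shaft work): M c_p dT/dt = ṁ c_p (T_in − T) − 108.
At steady state dT/dt = 0 ⇒ T_ss = T_in − Q̇/(ṁ c_p) = 31.1 − 108/(5.73·4.20) = 26.612 °C.

26.6 °C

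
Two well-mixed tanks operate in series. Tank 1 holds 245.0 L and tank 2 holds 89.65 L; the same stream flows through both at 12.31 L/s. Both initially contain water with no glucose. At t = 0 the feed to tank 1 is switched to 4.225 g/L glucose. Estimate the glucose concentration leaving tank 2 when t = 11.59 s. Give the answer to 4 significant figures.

0.9995 g/L

Species balance on tank i: dCᵢ/dt = (Cᵢ₋₁ − Cᵢ)/τᵢ with τᵢ = Vᵢ/Q.
τ₁ = 245.0/12.31 = 19.9025 s; τ₂ = 89.65/12.31 = 7.28270 s.
Tank 1: C₁ = C_in(1 − e^(−t/τ₁)). Tank 2 (τ₁ ≠ τ₂): C₂ = C_in[1 − (τ₁ e^(−t/τ₁) − τ₂ e^(−t/τ₂))/(τ₁ − τ₂)].
At t = 11.59: e^(−t/τ₁) = 0.558591, e^(−t/τ₂) = 0.203631.
C₂ = 4.225·[1 − (19.9025·0.558591 − 7.28270·0.203631)/(12.6198)] = 4.225·0.236568 = 0.999500 g/L.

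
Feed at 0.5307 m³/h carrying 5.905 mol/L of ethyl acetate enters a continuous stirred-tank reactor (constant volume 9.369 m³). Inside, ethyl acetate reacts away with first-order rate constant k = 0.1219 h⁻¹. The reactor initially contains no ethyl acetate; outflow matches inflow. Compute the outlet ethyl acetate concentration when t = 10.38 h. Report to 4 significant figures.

1.580 mol/L

Species balance: V dC/dt = Q C_in − Q C − k V C.
This is linear with rate a = Q/V + k = 0.178544 h⁻¹.
C_ss = Q C_in/(Q + kV) = 1.87340 mol/L; C(t) = C_ss + (C₀ − C_ss) e^(−a t).
C(10.38) = 1.87340 + (-1.87340)·e^(−0.178544·10.38) = 1.87340 + (-1.87340)·0.156721 = 1.57980 mol/L.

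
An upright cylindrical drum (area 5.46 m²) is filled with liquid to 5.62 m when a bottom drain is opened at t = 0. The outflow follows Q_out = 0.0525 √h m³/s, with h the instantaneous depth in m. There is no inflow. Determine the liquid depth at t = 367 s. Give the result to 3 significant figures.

0.368 m

Accumulation of liquid (constant cross-section A): A dh/dt = −0.0525 √h.
∫ h^(−1/2) dh = −(0.0525/A) ∫ dt, giving 2√h = 2√h₀ − (0.0525/A) t.
√h = √5.62 − 0.0525·367/(2·5.46) = 2.3707 − 1.7644 = 0.60623.
h = 0.60623² = 0.36752 m.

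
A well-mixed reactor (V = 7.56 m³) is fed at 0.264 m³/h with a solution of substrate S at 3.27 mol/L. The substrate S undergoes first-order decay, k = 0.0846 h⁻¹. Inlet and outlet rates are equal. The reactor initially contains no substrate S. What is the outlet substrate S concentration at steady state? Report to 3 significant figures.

Accumulation = in − out − consumed: V dC/dt = Q C_in − Q C − k V C.
Steady state (dC/dt = 0): C_ss = Q C_in/(Q + kV) = C_in/(1 + kV/Q).
C_ss = 0.264·3.27/(0.264 + 0.0846·7.56) = 0.86328/0.90358 = 0.95540 mol/L.

0.955 mol/L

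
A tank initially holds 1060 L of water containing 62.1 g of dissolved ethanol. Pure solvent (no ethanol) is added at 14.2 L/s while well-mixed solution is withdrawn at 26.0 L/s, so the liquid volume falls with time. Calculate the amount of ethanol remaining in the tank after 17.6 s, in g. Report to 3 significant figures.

Let m(t) be the amount of ethanol. Volume: V(t) = V₀ + (Q_in − Q_out) t = 1060 − 11.800 t; V(17.6) = 852.32 L.
No ethanol enters, so dm/dt = −Q_out · (m/V).
Separate: dm/m = −Q_out dt/V(t) ⇒ ln(m/m₀) = −(Q_out/(Q_in−Q_out)) ln(V/V₀).
m = m₀ (V₀/V)^(Q_out/(Q_in−Q_out)) = 62.1 × (1060/852.32)^(-2.2034) = 38.408 g.

38.4 g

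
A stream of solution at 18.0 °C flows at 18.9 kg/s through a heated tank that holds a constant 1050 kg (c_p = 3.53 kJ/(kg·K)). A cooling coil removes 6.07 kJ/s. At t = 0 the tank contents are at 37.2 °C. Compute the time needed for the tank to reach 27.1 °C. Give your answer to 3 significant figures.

41.2 s

M c_p dT/dt = ṁ c_p (T_in − T) − Q̇.
τ = M/ṁ = 55.556 s; T_ss = T_in − Q̇/(ṁ c_p) = 17.909 °C.
T(t) = T_ss + (T₀ − T_ss) e^(−t/τ). Set T = 27.1:
e^(−t/τ) = (27.1 − 17.909)/(37.2 − 17.909) = 0.47644
t = −55.556 · ln(0.47644) = 41.190 s.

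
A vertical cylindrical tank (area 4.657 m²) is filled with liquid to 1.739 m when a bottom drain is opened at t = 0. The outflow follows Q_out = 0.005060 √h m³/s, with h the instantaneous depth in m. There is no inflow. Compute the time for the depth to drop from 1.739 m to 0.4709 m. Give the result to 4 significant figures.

1164 s

A dh/dt = −Q_out = −0.005060 √h.
Separate and integrate: 2(√h − √h₀) = −(0.005060/A) t.
t = 2A(√h₀ − √h)/0.005060 = 2·4.657·(√1.739 − √0.4709)/0.005060
  = 9.31400 × (1.31871 − 0.686222) / 0.005060 = 1164.23 s.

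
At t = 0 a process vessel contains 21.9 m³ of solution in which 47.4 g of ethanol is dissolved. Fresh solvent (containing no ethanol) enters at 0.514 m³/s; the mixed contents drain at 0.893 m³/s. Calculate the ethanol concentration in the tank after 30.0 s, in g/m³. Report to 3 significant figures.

Total volume: dV/dt = Q_in − Q_out = -0.37900 m³/s, so V(t) = 21.9 − 0.37900 t and V(30.0) = 10.530 m³.
Species balance (pure solvent in): dm/dt = −Q_out · m/V(t).
dm/m = −Q_out dt/(V₀ − 0.37900 t); integrating gives ln(m/m₀) = −(Q_out/(Q_in−Q_out)) ln(V/V₀).
m = m₀ (V₀/V)^(Q_out/(Q_in−Q_out)) = 47.4 × (21.9/10.530)^(-2.3562) = 8.4425 g.
C = m/V = 8.4425/10.530 = 0.80175 g/m³.

0.802 g/m³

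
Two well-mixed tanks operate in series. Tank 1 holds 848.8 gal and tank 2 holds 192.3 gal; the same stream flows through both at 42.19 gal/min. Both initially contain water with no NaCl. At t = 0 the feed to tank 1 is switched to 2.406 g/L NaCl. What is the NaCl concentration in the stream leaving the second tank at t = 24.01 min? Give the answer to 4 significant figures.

1.467 g/L

Time constants: τᵢ = Vᵢ/Q for each well-mixed tank.
τ₁ = 848.8/42.19 = 20.1185 min; τ₂ = 192.3/42.19 = 4.55795 min.
Tank 1: C₁ = C_in(1 − e^(−t/τ₁)). Tank 2 (τ₁ ≠ τ₂): C₂ = C_in[1 − (τ₁ e^(−t/τ₁) − τ₂ e^(−t/τ₂))/(τ₁ − τ₂)].
At t = 24.01: e^(−t/τ₁) = 0.303180, e^(−t/τ₂) = 0.00515537.
C₂ = 2.406·[1 − (20.1185·0.303180 − 4.55795·0.00515537)/(15.5606)] = 2.406·0.609523 = 1.46651 g/L.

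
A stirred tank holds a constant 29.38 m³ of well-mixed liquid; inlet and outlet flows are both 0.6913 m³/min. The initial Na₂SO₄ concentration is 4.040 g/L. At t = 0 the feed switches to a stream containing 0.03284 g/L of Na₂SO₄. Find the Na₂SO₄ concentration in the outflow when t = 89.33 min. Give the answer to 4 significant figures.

Accumulation = in − out for the solute gives V dC/dt = Q(C_in − C).
Rewrite as dC/dt + C/τ = C_in/τ, τ = V/Q = 42.4996 min.
Integrating: C(t) = C_in + (C₀ − C_in) e^(−t/τ).
C(89.33) = 0.03284 + (4.040 − 0.03284)·e^(−89.33/42.4996) = 0.03284 + (4.00716)·0.122224 = 0.522611 g/L.

0.5226 g/L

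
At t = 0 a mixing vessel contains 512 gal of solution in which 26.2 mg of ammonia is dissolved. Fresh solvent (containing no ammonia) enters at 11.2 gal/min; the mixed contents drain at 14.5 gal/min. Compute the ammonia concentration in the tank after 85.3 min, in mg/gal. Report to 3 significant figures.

Total volume: dV/dt = Q_in − Q_out = -3.3000 gal/min, so V(t) = 512 − 3.3000 t and V(85.3) = 230.51 gal.
Solute balance: dm/dt = 0 − Q_out C = −Q_out m/V(t).
dm/m = −Q_out dt/(V₀ − 3.3000 t); integrating gives ln(m/m₀) = −(Q_out/(Q_in−Q_out)) ln(V/V₀).
m = m₀ (V₀/V)^(Q_out/(Q_in−Q_out)) = 26.2 × (512/230.51)^(-4.3939) = 0.78605 mg.
C = m/V = 0.78605/230.51 = 0.0034100 mg/gal.

0.00341 mg/gal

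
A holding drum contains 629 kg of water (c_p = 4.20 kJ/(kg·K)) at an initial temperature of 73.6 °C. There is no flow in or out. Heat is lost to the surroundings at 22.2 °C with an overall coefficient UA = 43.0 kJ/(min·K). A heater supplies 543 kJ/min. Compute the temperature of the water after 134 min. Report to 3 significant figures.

Unsteady energy balance on the tank contents: M c_p dT/dt = −UA(T − T_amb) + Q̇.
dT/dt = (T_ss − T)/τ with T_ss = T_amb + Q̇/UA = 22.2 + 543/43.0 = 34.828 °C, τ = M c_p/UA = 629·4.20/43.0 = 61.437 min.
T approaches T_ss exponentially: T(t) = T_ss + (T₀ − T_ss) e^(−t/τ).
T(134) = 34.828 + (38.772)·0.11292 = 39.206 °C.

39.2 °C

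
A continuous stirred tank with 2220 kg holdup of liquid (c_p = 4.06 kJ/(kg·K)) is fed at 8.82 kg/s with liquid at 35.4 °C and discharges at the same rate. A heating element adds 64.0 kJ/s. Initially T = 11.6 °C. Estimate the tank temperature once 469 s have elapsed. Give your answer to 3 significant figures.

33.2 °C

M c_p dT/dt = ṁ c_p (T_in − T) + Q̇.
Rearrange: dT/dt = (T_ss − T)/τ with τ = M/ṁ = 251.70 s and T_ss = T_in + Q̇/(ṁ c_p) = 37.187 °C.
This is linear first-order; T(t) = T_ss + (T₀ − T_ss) e^(−t/τ).
T(469) = 37.187 + (-25.587)·e^(−469/251.70) = 37.187 + (-25.587)·0.15516 = 33.217 °C.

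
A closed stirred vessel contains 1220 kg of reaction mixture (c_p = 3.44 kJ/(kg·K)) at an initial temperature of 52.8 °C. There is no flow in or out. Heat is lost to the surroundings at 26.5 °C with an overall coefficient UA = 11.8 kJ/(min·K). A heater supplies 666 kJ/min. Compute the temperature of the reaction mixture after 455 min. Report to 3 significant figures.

M c_p dT/dt = −UA(T − T_amb) + Q̇.
dT/dt = (T_ss − T)/τ with T_ss = T_amb + Q̇/UA = 26.5 + 666/11.8 = 82.941 °C, τ = M c_p/UA = 1220·3.44/11.8 = 355.66 min.
Solution: T(t) = T_ss + (T₀ − T_ss) e^(−t/τ).
T(455) = 82.941 + (-30.141)·0.27823 = 74.555 °C.

74.6 °C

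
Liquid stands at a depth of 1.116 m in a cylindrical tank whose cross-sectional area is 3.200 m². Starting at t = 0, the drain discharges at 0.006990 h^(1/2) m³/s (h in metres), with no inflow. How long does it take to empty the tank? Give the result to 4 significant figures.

A dh/dt = −Q_out = −0.006990 √h.
Separate and integrate: 2(√h − √h₀) = −(0.006990/A) t.
Tank is empty when √h = 0: t_empty = 2A√h₀/0.006990.
t_empty = 2·3.200·√1.116/0.006990 = 6.40000·1.05641/0.006990 = 967.241 s.

967.2 s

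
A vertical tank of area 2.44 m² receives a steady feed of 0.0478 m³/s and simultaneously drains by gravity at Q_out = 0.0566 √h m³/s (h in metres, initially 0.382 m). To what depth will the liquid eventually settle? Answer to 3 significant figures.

Accumulation of liquid (constant cross-section A): A dh/dt = Q_in − 0.0566 √h. At steady state dh/dt = 0:
Q_in = 0.0566 √h_ss ⇒ √h_ss = 0.0478/0.0566 = 0.84452.
h_ss = 0.84452² = 0.71322 m. (Since h₀ = 0.382 m < h_ss, the level will rise toward this value.)

0.713 m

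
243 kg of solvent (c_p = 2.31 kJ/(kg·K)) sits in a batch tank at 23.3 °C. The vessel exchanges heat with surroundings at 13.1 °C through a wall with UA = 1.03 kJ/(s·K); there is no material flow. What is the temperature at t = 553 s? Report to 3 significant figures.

16.8 °C

Heat balance on the well-mixed liquid: M c_p dT/dt = −UA(T − T_amb).
dT/dt = (T_ss − T)/τ with T_ss = T_amb = 13.100 °C, τ = M c_p/UA = 243·2.31/1.03 = 544.98 s.
T approaches T_ss exponentially: T(t) = T_ss + (T₀ − T_ss) e^(−t/τ).
T(553) = 13.100 + (10.200)·0.36251 = 16.798 °C.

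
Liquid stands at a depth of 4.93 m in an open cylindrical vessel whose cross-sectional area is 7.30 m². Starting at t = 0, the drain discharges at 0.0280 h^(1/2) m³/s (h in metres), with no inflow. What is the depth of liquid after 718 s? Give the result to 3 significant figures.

0.711 m

With no inflow, A dh/dt = −0.0280 √h.
Separate and integrate: 2(√h − √h₀) = −(0.0280/A) t.
√h = √4.93 − 0.0280·718/(2·7.30) = 2.2204 − 1.3770 = 0.84337.
h = 0.84337² = 0.71128 m.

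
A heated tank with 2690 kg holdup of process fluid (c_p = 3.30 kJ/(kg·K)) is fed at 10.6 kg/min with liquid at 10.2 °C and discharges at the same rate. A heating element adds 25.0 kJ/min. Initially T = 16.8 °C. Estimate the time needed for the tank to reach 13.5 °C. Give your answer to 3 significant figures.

M c_p dT/dt = ṁ c_p (T_in − T) + Q̇.
τ = M/ṁ = 253.77 min; T_ss = T_in + Q̇/(ṁ c_p) = 10.915 °C.
T(t) = T_ss + (T₀ − T_ss) e^(−t/τ). Set T = 13.5:
e^(−t/τ) = (13.5 − 10.915)/(16.8 − 10.915) = 0.43928
t = −253.77 · ln(0.43928) = 208.76 min.

209 min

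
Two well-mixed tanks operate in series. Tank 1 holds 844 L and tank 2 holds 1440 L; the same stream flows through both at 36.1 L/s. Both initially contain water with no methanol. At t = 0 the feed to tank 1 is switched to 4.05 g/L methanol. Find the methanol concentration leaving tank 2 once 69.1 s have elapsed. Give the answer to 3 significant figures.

Species balance on tank i: dCᵢ/dt = (Cᵢ₋₁ − Cᵢ)/τᵢ with τᵢ = Vᵢ/Q.
τ₁ = 844/36.1 = 23.380 s; τ₂ = 1440/36.1 = 39.889 s.
Solving the cascade with C₁(0)=C₂(0)=0 gives C₂(t) = C_in[1 − (τ₁ e^(−t/τ₁) − τ₂ e^(−t/τ₂))/(τ₁ − τ₂)].
At t = 69.1: e^(−t/τ₁) = 0.052048, e^(−t/τ₂) = 0.17688.
C₂ = 4.05·[1 − (23.380·0.052048 − 39.889·0.17688)/(-16.510)] = 4.05·0.64635 = 2.6177 g/L.

2.62 g/L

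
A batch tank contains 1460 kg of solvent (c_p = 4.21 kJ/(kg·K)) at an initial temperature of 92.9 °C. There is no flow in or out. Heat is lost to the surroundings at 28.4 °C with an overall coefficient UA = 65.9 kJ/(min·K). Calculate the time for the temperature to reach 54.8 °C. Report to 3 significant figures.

Energy balance: M c_p dT/dt = −UA(T − T_amb).
τ = M c_p/UA = 93.272 min; T_ss = T_amb = 28.400 °C.
T(t) = T_ss + (T₀ − T_ss)e^(−t/τ); set T = 54.8:
t = −τ ln[(T − T_ss)/(T₀ − T_ss)] = −93.272 · ln(0.40930) = 83.320 min.

83.3 min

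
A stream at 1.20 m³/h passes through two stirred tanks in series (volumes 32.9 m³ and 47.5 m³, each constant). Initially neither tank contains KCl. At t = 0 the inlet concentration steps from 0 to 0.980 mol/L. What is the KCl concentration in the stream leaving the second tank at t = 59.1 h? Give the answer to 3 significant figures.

0.519 mol/L

Each tank obeys Vᵢ dCᵢ/dt = Q(Cᵢ₋₁ − Cᵢ), so τᵢ = Vᵢ/Q.
τ₁ = 32.9/1.20 = 27.417 h; τ₂ = 47.5/1.20 = 39.583 h.
Solving the cascade with C₁(0)=C₂(0)=0 gives C₂(t) = C_in[1 − (τ₁ e^(−t/τ₁) − τ₂ e^(−t/τ₂))/(τ₁ − τ₂)].
At t = 59.1: e^(−t/τ₁) = 0.11583, e^(−t/τ₂) = 0.22469.
C₂ = 0.980·[1 − (27.417·0.11583 − 39.583·0.22469)/(-12.167)] = 0.980·0.53002 = 0.51942 mol/L.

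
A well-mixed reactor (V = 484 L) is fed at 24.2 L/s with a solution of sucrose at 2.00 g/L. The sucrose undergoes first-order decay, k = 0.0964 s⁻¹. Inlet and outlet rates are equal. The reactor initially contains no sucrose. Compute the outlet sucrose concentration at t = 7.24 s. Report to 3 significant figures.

Species balance: V dC/dt = Q C_in − Q C − k V C.
dC/dt = (Q/V) C_in − (Q/V + k) C; effective rate a = Q/V + k = 0.050000 + 0.0964 = 0.14640 s⁻¹.
C_ss = Q C_in/(Q + kV) = 0.68306 g/L; C(t) = C_ss + (C₀ − C_ss) e^(−a t).
C(7.24) = 0.68306 + (-0.68306)·e^(−0.14640·7.24) = 0.68306 + (-0.68306)·0.34648 = 0.44639 g/L.

0.446 g/L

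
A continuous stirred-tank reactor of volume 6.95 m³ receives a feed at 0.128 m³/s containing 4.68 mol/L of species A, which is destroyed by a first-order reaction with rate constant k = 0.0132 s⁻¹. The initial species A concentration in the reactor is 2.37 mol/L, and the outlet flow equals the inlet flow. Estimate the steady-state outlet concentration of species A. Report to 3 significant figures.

Species balance: V dC/dt = Q C_in − Q C − k V C.
Steady state (dC/dt = 0): C_ss = Q C_in/(Q + kV) = C_in/(1 + kV/Q).
C_ss = 0.128·4.68/(0.128 + 0.0132·6.95) = 0.59904/0.21974 = 2.7261 mol/L.

2.73 mol/L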